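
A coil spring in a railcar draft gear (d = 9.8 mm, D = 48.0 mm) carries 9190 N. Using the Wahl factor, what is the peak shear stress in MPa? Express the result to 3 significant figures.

1570 MPa

Spring index C = D/d = 48.0/9.8 = 4.8980
K_W = (4C−1)/(4C−4) + 0.615/C = 18.592/15.592 + 0.1256 = 1.3180
τ₀ = 8FD/(πd³) = 8·9190·48.0/(π·9.8³) = 3.52896e+06/2956.8 = 1193.5 MPa
τ_max = K·τ₀ = 1.3180 × 1193.5 = 1573 MPa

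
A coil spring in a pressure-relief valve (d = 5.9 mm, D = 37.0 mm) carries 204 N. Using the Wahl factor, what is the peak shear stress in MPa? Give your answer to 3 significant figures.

116 MPa

Spring index C = D/d = 37.0/5.9 = 6.2712
K_W = (4C−1)/(4C−4) + 0.615/C = 24.085/21.085 + 0.0981 = 1.2404
τ₀ = 8FD/(πd³) = 8·204·37.0/(π·5.9³) = 60384/645.22 = 93.587 MPa
τ_max = K·τ₀ = 1.2404 × 93.587 = 116.08 MPa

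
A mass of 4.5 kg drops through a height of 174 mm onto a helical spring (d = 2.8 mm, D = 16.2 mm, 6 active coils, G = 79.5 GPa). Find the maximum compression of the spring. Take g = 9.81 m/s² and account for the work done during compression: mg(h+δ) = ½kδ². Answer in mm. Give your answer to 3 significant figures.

27.2 mm

k = Gd⁴/(8D³N_a) = (79.5×10³)(2.8⁴)/(8·16.2³·6) = 23.945 N/mm
W = mg = 4.5 × 9.81 = 44.145 N
½kδ² − Wδ − Wh = 0 → δ = (W + √(W² + 2kWh))/k
δ = (44.145 + √(1948.8 + 367853))/23.945 = (44.145 + 608.11)/23.945 = 27.24 mm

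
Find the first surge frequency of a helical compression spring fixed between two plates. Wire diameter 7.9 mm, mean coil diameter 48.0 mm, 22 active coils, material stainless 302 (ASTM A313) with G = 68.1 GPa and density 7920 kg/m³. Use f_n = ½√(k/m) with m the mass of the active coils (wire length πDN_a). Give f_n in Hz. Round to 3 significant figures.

k = Gd⁴/(8D³N_a) = (68.1×10³)(7.9⁴)/(8·48.0³·22) = 13.628 N/mm = 13628 N/m
Wire length L = πDN_a = π·48.0·22 = 3317.5 mm
m = ρ·(πd²/4)·L = 7920 × 49.017×10⁻⁶ m² × 3.3175 m = 1.2879 kg
f_n = ½√(k/m) = 0.5·√(13628/1.2879) = 0.5·√(10581) = 51.433 Hz

51.4 Hz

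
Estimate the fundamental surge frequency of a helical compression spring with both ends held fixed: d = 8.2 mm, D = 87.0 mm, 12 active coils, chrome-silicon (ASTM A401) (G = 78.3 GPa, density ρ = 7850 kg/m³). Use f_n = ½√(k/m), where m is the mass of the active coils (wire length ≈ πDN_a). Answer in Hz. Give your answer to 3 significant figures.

32.1 Hz

k = Gd⁴/(8D³N_a) = (78.3×10³)(8.2⁴)/(8·87.0³·12) = 5.6 N/mm = 5600 N/m
Wire length L = πDN_a = π·87.0·12 = 3279.8 mm
m = ρ·(πd²/4)·L = 7850 × 52.81×10⁻⁶ m² × 3.2798 m = 1.3597 kg
f_n = ½√(k/m) = 0.5·√(5600/1.3597) = 0.5·√(4118.6) = 32.088 Hz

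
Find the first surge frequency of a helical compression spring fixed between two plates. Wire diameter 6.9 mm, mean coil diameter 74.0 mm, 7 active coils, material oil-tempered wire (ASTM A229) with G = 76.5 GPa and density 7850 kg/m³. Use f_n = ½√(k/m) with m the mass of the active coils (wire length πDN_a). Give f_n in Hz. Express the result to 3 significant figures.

k = Gd⁴/(8D³N_a) = (76.5×10³)(6.9⁴)/(8·74.0³·7) = 7.6414 N/mm = 7641.4 N/m
Wire length L = πDN_a = π·74.0·7 = 1627.3 mm
m = ρ·(πd²/4)·L = 7850 × 37.393×10⁻⁶ m² × 1.6273 m = 0.47768 kg
f_n = ½√(k/m) = 0.5·√(7641.4/0.47768) = 0.5·√(15997) = 63.24 Hz

63.2 Hz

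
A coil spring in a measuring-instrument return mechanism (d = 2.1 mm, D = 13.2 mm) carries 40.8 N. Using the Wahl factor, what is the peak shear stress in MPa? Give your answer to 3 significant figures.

Spring index C = D/d = 13.2/2.1 = 6.2857
K_W = (4C−1)/(4C−4) + 0.615/C = 24.143/21.143 + 0.0978 = 1.2397
τ₀ = 8FD/(πd³) = 8·40.8·13.2/(π·2.1³) = 4308.48/29.094 = 148.09 MPa
τ_max = K·τ₀ = 1.2397 × 148.09 = 183.59 MPa

184 MPa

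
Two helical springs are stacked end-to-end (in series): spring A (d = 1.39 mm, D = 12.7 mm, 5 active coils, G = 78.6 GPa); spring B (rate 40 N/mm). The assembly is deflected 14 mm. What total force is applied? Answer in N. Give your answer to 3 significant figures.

46.0 N

k_A = Gd⁴/(8D³N_a) = (78.6×10³)(1.39⁴)/(8·12.7³·5) = 3.5811 N/mm
Series: 1/k_eq = 1/3.5811 + 1/40 = 0.30425; k_eq = 3.2868 N/mm
F = k_eq·δ = 3.2868·14 = 46.015 N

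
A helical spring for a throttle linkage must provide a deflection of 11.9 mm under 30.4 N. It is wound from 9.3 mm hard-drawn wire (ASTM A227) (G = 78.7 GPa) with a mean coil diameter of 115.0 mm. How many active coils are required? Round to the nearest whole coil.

19

Required rate k = F/δ = 30.4/11.9 = 2.5546 N/mm
N_a = Gd⁴/(8D³k) = (78.7×10³ × 9.3⁴)/(8 × 115.0³ × 2.5546)
    = 5.88717e+08 / 3.10821e+07 = 18.94 → 19 coils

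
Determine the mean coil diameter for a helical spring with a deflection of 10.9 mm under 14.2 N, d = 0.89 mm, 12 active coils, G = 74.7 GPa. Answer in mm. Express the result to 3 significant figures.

Required rate k = F/δ = 14.2/10.9 = 1.3028 N/mm
D = (Gd⁴/(8N_a·k))^(1/3) = (74.7×10³·0.89⁴/(8·12·1.3028))^(1/3)
  = (374.755)^(1/3) = 7.2097 mm

7.21 mm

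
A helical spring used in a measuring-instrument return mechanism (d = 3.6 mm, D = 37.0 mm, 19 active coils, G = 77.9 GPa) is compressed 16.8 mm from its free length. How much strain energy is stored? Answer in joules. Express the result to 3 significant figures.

k = Gd⁴/(8D³N_a) = (77.9×10³)(3.6⁴)/(8·37.0³·19) = 1.6994 N/mm
U = ½kδ² = 0.5 × 1.6994 × 16.8² = 239.82 N·mm = 0.23982 J

0.240 J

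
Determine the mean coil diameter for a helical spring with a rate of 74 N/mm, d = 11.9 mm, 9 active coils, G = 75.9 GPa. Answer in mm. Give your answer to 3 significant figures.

65.9 mm

D = (Gd⁴/(8N_a·k))^(1/3) = (75.9×10³·11.9⁴/(8·9·74))^(1/3)
  = (285671)^(1/3) = 65.8600 mm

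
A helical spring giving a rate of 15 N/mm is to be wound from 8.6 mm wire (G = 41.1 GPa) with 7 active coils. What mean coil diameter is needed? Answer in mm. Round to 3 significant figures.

64.4 mm

D = (Gd⁴/(8N_a·k))^(1/3) = (41.1×10³·8.6⁴/(8·7·15))^(1/3)
  = (267643)^(1/3) = 64.4444 mm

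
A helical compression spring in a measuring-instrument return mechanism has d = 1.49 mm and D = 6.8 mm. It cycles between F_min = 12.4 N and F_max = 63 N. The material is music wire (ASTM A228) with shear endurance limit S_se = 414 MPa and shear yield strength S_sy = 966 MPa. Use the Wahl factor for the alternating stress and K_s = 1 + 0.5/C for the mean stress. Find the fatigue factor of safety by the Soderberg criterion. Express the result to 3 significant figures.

C = D/d = 6.8/1.49 = 4.5638; K_W = (4C−1)/(4C−4)+0.615/C = 1.3452; K_s = 1+0.5/C = 1.1096
F_a = (F_max−F_min)/2 = 25.3 N; F_m = (F_max+F_min)/2 = 37.7 N
τ_a = K_W·8F_aD/(πd³) = 1.3452 × 132.44 = 178.16 MPa
τ_m = K_s·8F_mD/(πd³) = 1.1096 × 197.35 = 218.97 MPa
Soderberg: 1/n_f = τ_a/S_se + τ_m/S_sy = 178.16/414 + 218.97/966 = 0.43033 + 0.22668 = 0.657
n_f = 1/0.657 = 1.522

1.52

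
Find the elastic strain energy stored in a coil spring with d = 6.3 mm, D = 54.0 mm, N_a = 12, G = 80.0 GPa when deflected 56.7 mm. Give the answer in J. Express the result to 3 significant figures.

13.4 J

k = Gd⁴/(8D³N_a) = (80.0×10³)(6.3⁴)/(8·54.0³·12) = 8.3368 N/mm
U = ½kδ² = 0.5 × 8.3368 × 56.7² = 13401 N·mm = 13.401 J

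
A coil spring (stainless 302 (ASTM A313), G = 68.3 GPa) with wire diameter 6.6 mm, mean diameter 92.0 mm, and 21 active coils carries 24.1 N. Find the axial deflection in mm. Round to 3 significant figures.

24.3 mm

k = Gd⁴/(8D³N_a) = (68.3×10³)(6.6⁴)/(8·92.0³·21) = 0.99066 N/mm
δ = F/k = 24.1 / 0.99066 = 24.327 mm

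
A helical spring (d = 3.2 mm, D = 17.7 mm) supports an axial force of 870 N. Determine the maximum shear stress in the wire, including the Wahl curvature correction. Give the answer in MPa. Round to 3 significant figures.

1530 MPa

Spring index C = D/d = 17.7/3.2 = 5.5312
K_W = (4C−1)/(4C−4) + 0.615/C = 21.125/18.125 + 0.1112 = 1.2767
τ₀ = 8FD/(πd³) = 8·870·17.7/(π·3.2³) = 123192/102.94 = 1196.7 MPa
τ_max = K·τ₀ = 1.2767 × 1196.7 = 1527.8 MPa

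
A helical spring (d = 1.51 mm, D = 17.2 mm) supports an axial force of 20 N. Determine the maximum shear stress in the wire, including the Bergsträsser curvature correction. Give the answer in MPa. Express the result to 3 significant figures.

284 MPa

Spring index C = D/d = 17.2/1.51 = 11.3907
K_B = (4C+2)/(4C−3) = 47.563/42.563 = 1.1175
τ₀ = 8FD/(πd³) = 8·20·17.2/(π·1.51³) = 2752/10.816 = 254.43 MPa
τ_max = K·τ₀ = 1.1175 × 254.43 = 284.32 MPa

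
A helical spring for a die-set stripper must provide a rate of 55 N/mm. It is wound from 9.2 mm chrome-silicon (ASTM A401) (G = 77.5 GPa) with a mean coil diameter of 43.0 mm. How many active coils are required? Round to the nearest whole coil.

N_a = Gd⁴/(8D³k) = (77.5×10³ × 9.2⁴)/(8 × 43.0³ × 55)
    = 5.55205e+08 / 3.49831e+07 = 15.87 → 16 coils

16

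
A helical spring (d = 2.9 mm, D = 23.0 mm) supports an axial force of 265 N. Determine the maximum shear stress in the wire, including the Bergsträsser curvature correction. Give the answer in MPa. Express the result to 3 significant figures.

Spring index C = D/d = 23.0/2.9 = 7.9310
K_B = (4C+2)/(4C−3) = 33.724/28.724 = 1.1741
τ₀ = 8FD/(πd³) = 8·265·23.0/(π·2.9³) = 48760/76.62 = 636.38 MPa
τ_max = K·τ₀ = 1.1741 × 636.38 = 747.16 MPa

747 MPa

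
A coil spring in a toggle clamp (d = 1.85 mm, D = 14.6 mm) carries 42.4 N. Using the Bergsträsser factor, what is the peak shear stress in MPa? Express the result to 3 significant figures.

293 MPa

Spring index C = D/d = 14.6/1.85 = 7.8919
K_B = (4C+2)/(4C−3) = 33.568/28.568 = 1.1750
τ₀ = 8FD/(πd³) = 8·42.4·14.6/(π·1.85³) = 4952.32/19.891 = 248.97 MPa
τ_max = K·τ₀ = 1.1750 × 248.97 = 292.54 MPa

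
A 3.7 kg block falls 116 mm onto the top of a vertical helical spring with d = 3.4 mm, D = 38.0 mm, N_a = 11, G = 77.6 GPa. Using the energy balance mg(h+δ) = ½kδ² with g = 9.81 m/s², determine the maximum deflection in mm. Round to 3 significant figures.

81.8 mm

k = Gd⁴/(8D³N_a) = (77.6×10³)(3.4⁴)/(8·38.0³·11) = 2.1476 N/mm
W = mg = 3.7 × 9.81 = 36.297 N
½kδ² − Wδ − Wh = 0 → δ = (W + √(W² + 2kWh))/k
δ = (36.297 + √(1317.5 + 18084.3))/2.1476 = (36.297 + 139.29)/2.1476 = 81.762 mm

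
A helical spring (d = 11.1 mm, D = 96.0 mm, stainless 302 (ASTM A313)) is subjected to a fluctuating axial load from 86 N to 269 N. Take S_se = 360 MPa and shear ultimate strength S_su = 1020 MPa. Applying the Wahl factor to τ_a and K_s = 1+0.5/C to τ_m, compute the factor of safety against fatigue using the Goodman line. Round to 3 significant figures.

C = D/d = 96.0/11.1 = 8.6486; K_W = (4C−1)/(4C−4)+0.615/C = 1.1692; K_s = 1+0.5/C = 1.0578
F_a = (F_max−F_min)/2 = 91.5 N; F_m = (F_max+F_min)/2 = 177.5 N
τ_a = K_W·8F_aD/(πd³) = 1.1692 × 16.355 = 19.122 MPa
τ_m = K_s·8F_mD/(πd³) = 1.0578 × 31.728 = 33.562 MPa
Goodman: 1/n_f = τ_a/S_se + τ_m/S_su = 19.122/360 + 33.562/1020 = 0.05312 + 0.03290 = 0.086021
n_f = 1/0.086021 = 11.63

11.6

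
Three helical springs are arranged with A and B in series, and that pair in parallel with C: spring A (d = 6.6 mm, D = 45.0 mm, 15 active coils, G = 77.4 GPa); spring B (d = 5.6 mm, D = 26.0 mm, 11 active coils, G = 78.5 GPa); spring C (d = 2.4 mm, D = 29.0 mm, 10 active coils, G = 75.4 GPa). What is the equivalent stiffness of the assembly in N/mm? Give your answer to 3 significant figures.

k_A = Gd⁴/(8D³N_a) = (77.4×10³)(6.6⁴)/(8·45.0³·15) = 13.431 N/mm
k_B = Gd⁴/(8D³N_a) = (78.5×10³)(5.6⁴)/(8·26.0³·11) = 49.914 N/mm
k_C = Gd⁴/(8D³N_a) = (75.4×10³)(2.4⁴)/(8·29.0³·10) = 1.2821 N/mm
Springs A,B series: k_AB = 1/(1/13.431+1/49.914) = 10.583 N/mm; parallel with C: k_eq = 10.583+1.2821 = 11.865 N/mm

11.9 N/mm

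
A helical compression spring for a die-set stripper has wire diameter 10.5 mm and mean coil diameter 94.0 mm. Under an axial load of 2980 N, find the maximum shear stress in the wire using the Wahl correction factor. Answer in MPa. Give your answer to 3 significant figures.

Spring index C = D/d = 94.0/10.5 = 8.9524
K_W = (4C−1)/(4C−4) + 0.615/C = 34.810/31.810 + 0.0687 = 1.1630
τ₀ = 8FD/(πd³) = 8·2980·94.0/(π·10.5³) = 2.24096e+06/3636.8 = 616.19 MPa
τ_max = K·τ₀ = 1.1630 × 616.19 = 716.64 MPa

717 MPa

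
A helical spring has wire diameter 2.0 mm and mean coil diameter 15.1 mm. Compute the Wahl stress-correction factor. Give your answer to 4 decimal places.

1.1960

C = D/d = 15.1/2.0 = 7.5500
K_W = (4C−1)/(4C−4) + 0.615/C = 29.200/26.200 + 0.0815 = 1.1960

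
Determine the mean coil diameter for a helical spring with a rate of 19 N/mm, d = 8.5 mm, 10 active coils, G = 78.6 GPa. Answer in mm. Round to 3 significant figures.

D = (Gd⁴/(8N_a·k))^(1/3) = (78.6×10³·8.5⁴/(8·10·19))^(1/3)
  = (269932)^(1/3) = 64.6276 mm

64.6 mm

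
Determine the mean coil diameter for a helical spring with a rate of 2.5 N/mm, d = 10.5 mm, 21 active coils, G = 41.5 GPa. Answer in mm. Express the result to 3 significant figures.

106 mm

D = (Gd⁴/(8N_a·k))^(1/3) = (41.5×10³·10.5⁴/(8·21·2.5))^(1/3)
  = (1.20104e+06)^(1/3) = 106.2964 mm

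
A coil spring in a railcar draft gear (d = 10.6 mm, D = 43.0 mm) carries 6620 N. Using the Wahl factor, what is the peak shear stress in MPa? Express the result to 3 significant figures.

Spring index C = D/d = 43.0/10.6 = 4.0566
K_W = (4C−1)/(4C−4) + 0.615/C = 15.226/12.226 + 0.1516 = 1.3970
τ₀ = 8FD/(πd³) = 8·6620·43.0/(π·10.6³) = 2.27728e+06/3741.7 = 608.62 MPa
τ_max = K·τ₀ = 1.3970 × 608.62 = 850.23 MPa

850 MPa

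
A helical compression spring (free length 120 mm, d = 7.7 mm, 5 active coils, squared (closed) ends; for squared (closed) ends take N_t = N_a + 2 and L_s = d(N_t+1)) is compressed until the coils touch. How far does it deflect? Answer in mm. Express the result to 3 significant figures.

N_t = 7; L_s = 7.7·8 = 61.6 mm
δ_solid = L₀ − L_s = 120 − 61.6 = 58.4 mm

58.4 mm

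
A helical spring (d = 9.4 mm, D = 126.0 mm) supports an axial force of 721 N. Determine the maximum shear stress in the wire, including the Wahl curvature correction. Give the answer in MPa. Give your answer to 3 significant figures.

Spring index C = D/d = 126.0/9.4 = 13.4043
K_W = (4C−1)/(4C−4) + 0.615/C = 52.617/49.617 + 0.0459 = 1.1063
τ₀ = 8FD/(πd³) = 8·721·126.0/(π·9.4³) = 726768/2609.4 = 278.52 MPa
τ_max = K·τ₀ = 1.1063 × 278.52 = 308.14 MPa

308 MPa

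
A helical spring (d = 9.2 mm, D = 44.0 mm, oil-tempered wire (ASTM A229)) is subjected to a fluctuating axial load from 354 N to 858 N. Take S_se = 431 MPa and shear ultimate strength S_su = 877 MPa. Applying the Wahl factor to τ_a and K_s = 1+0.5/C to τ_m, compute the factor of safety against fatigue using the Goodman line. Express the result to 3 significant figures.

C = D/d = 44.0/9.2 = 4.7826; K_W = (4C−1)/(4C−4)+0.615/C = 1.3269; K_s = 1+0.5/C = 1.1045
F_a = (F_max−F_min)/2 = 252 N; F_m = (F_max+F_min)/2 = 606 N
τ_a = K_W·8F_aD/(πd³) = 1.3269 × 36.26 = 48.112 MPa
τ_m = K_s·8F_mD/(πd³) = 1.1045 × 87.197 = 96.313 MPa
Goodman: 1/n_f = τ_a/S_se + τ_m/S_su = 48.112/431 + 96.313/877 = 0.11163 + 0.10982 = 0.22145
n_f = 1/0.22145 = 4.516

4.52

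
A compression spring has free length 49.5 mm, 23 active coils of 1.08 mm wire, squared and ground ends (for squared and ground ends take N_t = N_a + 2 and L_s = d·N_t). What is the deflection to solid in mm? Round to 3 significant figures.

22.5 mm

N_t = 25; L_s = 1.08·25 = 27 mm
δ_solid = L₀ − L_s = 49.5 − 27 = 22.5 mm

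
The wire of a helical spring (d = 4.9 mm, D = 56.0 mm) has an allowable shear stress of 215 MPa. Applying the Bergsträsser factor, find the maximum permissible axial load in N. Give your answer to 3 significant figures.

159 N

C = D/d = 56.0/4.9 = 11.4286
K_B = (4C+2)/(4C−3) = 47.714/42.714 = 1.1171
τ_max = K·8FD/(πd³) → F_max = τ_allow·πd³/(8DK)
F_max = 215·π·4.9³/(8·56.0·1.1171) = 79465/500.44 = 158.79 N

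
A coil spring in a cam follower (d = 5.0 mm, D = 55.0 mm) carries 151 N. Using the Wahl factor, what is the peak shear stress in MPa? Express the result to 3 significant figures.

Spring index C = D/d = 55.0/5.0 = 11.0000
K_W = (4C−1)/(4C−4) + 0.615/C = 43.000/40.000 + 0.0559 = 1.1309
τ₀ = 8FD/(πd³) = 8·151·55.0/(π·5.0³) = 66440/392.7 = 169.19 MPa
τ_max = K·τ₀ = 1.1309 × 169.19 = 191.34 MPa

191 MPa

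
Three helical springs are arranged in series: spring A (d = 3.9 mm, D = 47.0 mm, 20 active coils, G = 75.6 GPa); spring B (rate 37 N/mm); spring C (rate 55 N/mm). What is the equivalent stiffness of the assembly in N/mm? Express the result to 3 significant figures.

1.01 N/mm

k_A = Gd⁴/(8D³N_a) = (75.6×10³)(3.9⁴)/(8·47.0³·20) = 1.0529 N/mm
Series: 1/k_eq = 1/1.0529 + 1/37 + 1/55 = 0.99501; k_eq = 1.005 N/mm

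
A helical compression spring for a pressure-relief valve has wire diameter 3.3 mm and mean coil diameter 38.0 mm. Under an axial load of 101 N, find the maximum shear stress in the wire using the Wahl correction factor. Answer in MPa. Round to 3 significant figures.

306 MPa

Spring index C = D/d = 38.0/3.3 = 11.5152
K_W = (4C−1)/(4C−4) + 0.615/C = 45.061/42.061 + 0.0534 = 1.1247
τ₀ = 8FD/(πd³) = 8·101·38.0/(π·3.3³) = 30704/112.9 = 271.96 MPa
τ_max = K·τ₀ = 1.1247 × 271.96 = 305.88 MPa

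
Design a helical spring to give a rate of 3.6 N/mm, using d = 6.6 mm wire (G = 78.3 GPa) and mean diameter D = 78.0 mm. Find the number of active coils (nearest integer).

11

N_a = Gd⁴/(8D³k) = (78.3×10³ × 6.6⁴)/(8 × 78.0³ × 3.6)
    = 1.48572e+08 / 1.36671e+07 = 10.87 → 11 coils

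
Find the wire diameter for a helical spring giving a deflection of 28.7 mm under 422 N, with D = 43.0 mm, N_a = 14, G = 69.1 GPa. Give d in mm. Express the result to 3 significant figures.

Required rate k = F/δ = 422/28.7 = 14.704 N/mm
d = (8D³N_a·k / G)^(1/4) = (8·43.0³·14·14.704 / (69.1×10³))^0.25
  = (1894.9)^0.25 = 6.5977 mm

6.60 mm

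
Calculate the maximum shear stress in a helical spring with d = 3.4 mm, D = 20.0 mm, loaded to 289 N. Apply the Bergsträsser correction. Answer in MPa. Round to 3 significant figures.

Spring index C = D/d = 20.0/3.4 = 5.8824
K_B = (4C+2)/(4C−3) = 25.529/20.529 = 1.2436
τ₀ = 8FD/(πd³) = 8·289·20.0/(π·3.4³) = 46240/123.48 = 374.48 MPa
τ_max = K·τ₀ = 1.2436 × 374.48 = 465.69 MPa

466 MPa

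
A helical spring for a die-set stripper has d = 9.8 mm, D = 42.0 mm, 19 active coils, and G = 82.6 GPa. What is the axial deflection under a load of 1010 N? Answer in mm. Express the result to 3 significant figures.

14.9 mm

k = Gd⁴/(8D³N_a) = (82.6×10³)(9.8⁴)/(8·42.0³·19) = 67.654 N/mm
δ = F/k = 1010 / 67.654 = 14.929 mm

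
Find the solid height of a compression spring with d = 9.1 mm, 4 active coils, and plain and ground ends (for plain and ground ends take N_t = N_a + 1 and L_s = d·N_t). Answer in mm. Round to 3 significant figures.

45.5 mm

plain and ground ends: N_t = N_a + 1 = 4 + 1 = 5
L_s = d·N_t = 9.1 × 5 = 45.5 mm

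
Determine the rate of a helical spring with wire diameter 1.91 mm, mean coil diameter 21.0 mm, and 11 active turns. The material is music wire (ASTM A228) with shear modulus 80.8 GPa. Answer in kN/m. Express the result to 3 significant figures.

1.32 kN/m

k = Gd⁴/(8D³N_a) = (80.8×10³ × 1.91⁴) / (8 × 21.0³ × 11)
  = 1.07534e+06 / 814968 = 1.3195 N/mm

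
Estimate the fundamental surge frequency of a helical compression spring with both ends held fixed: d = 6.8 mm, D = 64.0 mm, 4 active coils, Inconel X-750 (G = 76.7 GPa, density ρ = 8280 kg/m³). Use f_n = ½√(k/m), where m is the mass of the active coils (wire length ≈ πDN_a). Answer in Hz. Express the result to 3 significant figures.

k = Gd⁴/(8D³N_a) = (76.7×10³)(6.8⁴)/(8·64.0³·4) = 19.55 N/mm = 19550 N/m
Wire length L = πDN_a = π·64.0·4 = 804.25 mm
m = ρ·(πd²/4)·L = 8280 × 36.317×10⁻⁶ m² × 0.80425 m = 0.24184 kg
f_n = ½√(k/m) = 0.5·√(19550/0.24184) = 0.5·√(80838) = 142.16 Hz

142 Hz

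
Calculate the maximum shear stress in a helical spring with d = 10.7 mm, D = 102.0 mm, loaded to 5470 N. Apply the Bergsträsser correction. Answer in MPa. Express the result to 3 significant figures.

Spring index C = D/d = 102.0/10.7 = 9.5327
K_B = (4C+2)/(4C−3) = 40.131/35.131 = 1.1423
τ₀ = 8FD/(πd³) = 8·5470·102.0/(π·10.7³) = 4.46352e+06/3848.6 = 1159.8 MPa
τ_max = K·τ₀ = 1.1423 × 1159.8 = 1324.8 MPa

1320 MPa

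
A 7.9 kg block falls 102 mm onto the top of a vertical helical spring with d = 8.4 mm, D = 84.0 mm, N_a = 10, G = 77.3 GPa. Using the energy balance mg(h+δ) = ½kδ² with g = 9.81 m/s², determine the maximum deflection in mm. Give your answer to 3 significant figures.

54.7 mm

k = Gd⁴/(8D³N_a) = (77.3×10³)(8.4⁴)/(8·84.0³·10) = 8.1165 N/mm
W = mg = 7.9 × 9.81 = 77.499 N
½kδ² − Wδ − Wh = 0 → δ = (W + √(W² + 2kWh))/k
δ = (77.499 + √(6006.1 + 128320))/8.1165 = (77.499 + 366.51)/8.1165 = 54.704 mm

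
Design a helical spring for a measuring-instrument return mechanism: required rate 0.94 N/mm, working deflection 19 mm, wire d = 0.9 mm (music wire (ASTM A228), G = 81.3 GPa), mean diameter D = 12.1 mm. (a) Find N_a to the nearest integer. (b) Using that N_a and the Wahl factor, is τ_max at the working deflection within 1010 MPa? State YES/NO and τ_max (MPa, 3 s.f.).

N_a = Gd⁴/(8D³k) = (81.3×10³)(0.9⁴)/(8·12.1³·0.94) = 4.004 → N_a = 4
Actual rate k = Gd⁴/(8D³·4) = 0.94092 N/mm
Working load F = kδ = 0.94092·19 = 17.878 N
C = 12.1/0.9 = 13.4444; K_W = (4C−1)/(4C−4)+0.615/C = 1.1060
τ_max = K_W·8FD/(πd³) = 1.1060·755.62 = 835.73 MPa
τ_max ≤ 1010 MPa → acceptable

(a) 4 coils; (b) YES, τ_max = 836 MPa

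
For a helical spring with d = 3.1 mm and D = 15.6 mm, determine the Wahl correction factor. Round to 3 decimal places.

1.308

C = D/d = 15.6/3.1 = 5.0323
K_W = (4C−1)/(4C−4) + 0.615/C = 19.129/16.129 + 0.1222 = 1.3082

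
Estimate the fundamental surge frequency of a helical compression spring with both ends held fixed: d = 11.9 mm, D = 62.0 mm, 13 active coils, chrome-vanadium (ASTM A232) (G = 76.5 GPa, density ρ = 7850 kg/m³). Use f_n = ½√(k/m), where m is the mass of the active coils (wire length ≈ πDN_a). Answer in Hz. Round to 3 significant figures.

83.7 Hz

k = Gd⁴/(8D³N_a) = (76.5×10³)(11.9⁴)/(8·62.0³·13) = 61.893 N/mm = 61893 N/m
Wire length L = πDN_a = π·62.0·13 = 2532.1 mm
m = ρ·(πd²/4)·L = 7850 × 111.22×10⁻⁶ m² × 2.5321 m = 2.2107 kg
f_n = ½√(k/m) = 0.5·√(61893/2.2107) = 0.5·√(27996) = 83.661 Hz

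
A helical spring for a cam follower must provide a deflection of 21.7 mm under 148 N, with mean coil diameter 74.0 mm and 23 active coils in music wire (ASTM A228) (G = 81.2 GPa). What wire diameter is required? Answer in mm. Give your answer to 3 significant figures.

8.90 mm

Required rate k = F/δ = 148/21.7 = 6.8203 N/mm
d = (8D³N_a·k / G)^(1/4) = (8·74.0³·23·6.8203 / (81.2×10³))^0.25
  = (6262.7)^0.25 = 8.8959 mm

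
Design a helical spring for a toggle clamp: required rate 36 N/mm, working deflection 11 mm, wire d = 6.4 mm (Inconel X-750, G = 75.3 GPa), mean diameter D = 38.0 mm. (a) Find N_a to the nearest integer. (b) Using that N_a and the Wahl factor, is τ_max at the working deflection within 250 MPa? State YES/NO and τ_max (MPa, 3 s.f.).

(a) 8 coils; (b) YES, τ_max = 183 MPa

N_a = Gd⁴/(8D³k) = (75.3×10³)(6.4⁴)/(8·38.0³·36) = 7.994 → N_a = 8
Actual rate k = Gd⁴/(8D³·8) = 35.974 N/mm
Working load F = kδ = 35.974·11 = 395.71 N
C = 38.0/6.4 = 5.9375; K_W = (4C−1)/(4C−4)+0.615/C = 1.2555
τ_max = K_W·8FD/(πd³) = 1.2555·146.07 = 183.39 MPa
τ_max ≤ 250 MPa → acceptable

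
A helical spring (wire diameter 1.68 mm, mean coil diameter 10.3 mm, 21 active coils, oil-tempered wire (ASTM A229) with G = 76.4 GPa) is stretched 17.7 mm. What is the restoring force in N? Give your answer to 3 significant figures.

58.7 N

k = Gd⁴/(8D³N_a) = (76.4×10³)(1.68⁴)/(8·10.3³·21) = 3.3152 N/mm
F = k·δ = 3.3152 × 17.7 = 58.679 N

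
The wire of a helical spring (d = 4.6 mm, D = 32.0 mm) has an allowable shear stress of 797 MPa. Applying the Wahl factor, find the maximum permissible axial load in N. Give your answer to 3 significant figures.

784 N

C = D/d = 32.0/4.6 = 6.9565
K_W = (4C−1)/(4C−4) + 0.615/C = 26.826/23.826 + 0.0884 = 1.2143
τ_max = K·8FD/(πd³) → F_max = τ_allow·πd³/(8DK)
F_max = 797·π·4.6³/(8·32.0·1.2143) = 2.4371e+05/310.87 = 783.99 N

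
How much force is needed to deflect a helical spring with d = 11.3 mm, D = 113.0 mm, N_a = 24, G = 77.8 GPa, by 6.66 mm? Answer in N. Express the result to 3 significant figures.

30.5 N

k = Gd⁴/(8D³N_a) = (77.8×10³)(11.3⁴)/(8·113.0³·24) = 4.5789 N/mm
F = k·δ = 4.5789 × 6.66 = 30.495 N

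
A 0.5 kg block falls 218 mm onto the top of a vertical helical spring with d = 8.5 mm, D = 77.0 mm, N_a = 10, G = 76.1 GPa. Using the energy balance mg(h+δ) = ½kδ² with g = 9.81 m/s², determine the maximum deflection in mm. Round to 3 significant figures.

14.5 mm

k = Gd⁴/(8D³N_a) = (76.1×10³)(8.5⁴)/(8·77.0³·10) = 10.877 N/mm
W = mg = 0.5 × 9.81 = 4.905 N
½kδ² − Wδ − Wh = 0 → δ = (W + √(W² + 2kWh))/k
δ = (4.905 + √(24.059 + 23260.7))/10.877 = (4.905 + 152.59)/10.877 = 14.48 mm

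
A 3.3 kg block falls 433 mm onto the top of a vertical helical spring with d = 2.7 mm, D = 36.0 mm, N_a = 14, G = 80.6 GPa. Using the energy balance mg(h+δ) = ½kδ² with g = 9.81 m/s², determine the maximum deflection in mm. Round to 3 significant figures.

229 mm

k = Gd⁴/(8D³N_a) = (80.6×10³)(2.7⁴)/(8·36.0³·14) = 0.81972 N/mm
W = mg = 3.3 × 9.81 = 32.373 N
½kδ² − Wδ − Wh = 0 → δ = (W + √(W² + 2kWh))/k
δ = (32.373 + √(1048 + 22980.8))/0.81972 = (32.373 + 155.01)/0.81972 = 228.6 mm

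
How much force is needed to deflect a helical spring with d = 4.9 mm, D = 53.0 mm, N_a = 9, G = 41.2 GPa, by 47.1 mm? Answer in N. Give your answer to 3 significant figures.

104 N

k = Gd⁴/(8D³N_a) = (41.2×10³)(4.9⁴)/(8·53.0³·9) = 2.2158 N/mm
F = k·δ = 2.2158 × 47.1 = 104.36 N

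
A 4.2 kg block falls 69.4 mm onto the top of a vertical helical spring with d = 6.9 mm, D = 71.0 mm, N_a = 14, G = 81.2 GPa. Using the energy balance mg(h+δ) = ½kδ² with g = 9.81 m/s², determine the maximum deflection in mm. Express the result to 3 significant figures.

45.4 mm

k = Gd⁴/(8D³N_a) = (81.2×10³)(6.9⁴)/(8·71.0³·14) = 4.5916 N/mm
W = mg = 4.2 × 9.81 = 41.202 N
½kδ² − Wδ − Wh = 0 → δ = (W + √(W² + 2kWh))/k
δ = (41.202 + √(1697.6 + 26258.3))/4.5916 = (41.202 + 167.2)/4.5916 = 45.388 mm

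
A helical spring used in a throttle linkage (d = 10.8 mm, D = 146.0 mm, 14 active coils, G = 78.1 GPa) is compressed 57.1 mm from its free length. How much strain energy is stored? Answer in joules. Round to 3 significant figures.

k = Gd⁴/(8D³N_a) = (78.1×10³)(10.8⁴)/(8·146.0³·14) = 3.0484 N/mm
U = ½kδ² = 0.5 × 3.0484 × 57.1² = 4969.5 N·mm = 4.9695 J

4.97 J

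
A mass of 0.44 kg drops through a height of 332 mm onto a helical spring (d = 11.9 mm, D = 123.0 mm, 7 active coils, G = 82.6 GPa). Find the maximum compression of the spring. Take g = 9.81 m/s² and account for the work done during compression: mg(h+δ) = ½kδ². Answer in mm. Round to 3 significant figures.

k = Gd⁴/(8D³N_a) = (82.6×10³)(11.9⁴)/(8·123.0³·7) = 15.895 N/mm
W = mg = 0.44 × 9.81 = 4.3164 N
½kδ² − Wδ − Wh = 0 → δ = (W + √(W² + 2kWh))/k
δ = (4.3164 + √(18.631 + 45556.9))/15.895 = (4.3164 + 213.48)/15.895 = 13.702 mm

13.7 mm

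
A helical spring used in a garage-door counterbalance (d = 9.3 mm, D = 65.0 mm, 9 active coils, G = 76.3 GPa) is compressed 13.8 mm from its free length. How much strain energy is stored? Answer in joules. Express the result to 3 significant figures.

k = Gd⁴/(8D³N_a) = (76.3×10³)(9.3⁴)/(8·65.0³·9) = 28.866 N/mm
U = ½kδ² = 0.5 × 28.866 × 13.8² = 2748.6 N·mm = 2.7486 J

2.75 J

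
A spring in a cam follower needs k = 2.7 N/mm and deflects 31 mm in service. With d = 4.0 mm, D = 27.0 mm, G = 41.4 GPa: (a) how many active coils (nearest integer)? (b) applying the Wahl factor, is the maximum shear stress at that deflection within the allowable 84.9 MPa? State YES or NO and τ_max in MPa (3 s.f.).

(a) 25 coils; (b) NO, τ_max = 110 MPa

N_a = Gd⁴/(8D³k) = (41.4×10³)(4.0⁴)/(8·27.0³·2.7) = 24.93 → N_a = 25
Actual rate k = Gd⁴/(8D³·25) = 2.6923 N/mm
Working load F = kδ = 2.6923·31 = 83.46 N
C = 27.0/4.0 = 6.7500; K_W = (4C−1)/(4C−4)+0.615/C = 1.2215
τ_max = K_W·8FD/(πd³) = 1.2215·89.661 = 109.53 MPa
τ_max > 84.9 MPa → exceeds allowable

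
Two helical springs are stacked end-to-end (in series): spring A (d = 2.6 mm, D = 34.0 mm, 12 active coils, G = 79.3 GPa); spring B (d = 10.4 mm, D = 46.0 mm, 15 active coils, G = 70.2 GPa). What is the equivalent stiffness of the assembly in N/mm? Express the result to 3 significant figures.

k_A = Gd⁴/(8D³N_a) = (79.3×10³)(2.6⁴)/(8·34.0³·12) = 0.96041 N/mm
k_B = Gd⁴/(8D³N_a) = (70.2×10³)(10.4⁴)/(8·46.0³·15) = 70.31 N/mm
Series: 1/k_eq = 1/0.96041 + 1/70.31 = 1.0554; k_eq = 0.94747 N/mm

0.947 N/mm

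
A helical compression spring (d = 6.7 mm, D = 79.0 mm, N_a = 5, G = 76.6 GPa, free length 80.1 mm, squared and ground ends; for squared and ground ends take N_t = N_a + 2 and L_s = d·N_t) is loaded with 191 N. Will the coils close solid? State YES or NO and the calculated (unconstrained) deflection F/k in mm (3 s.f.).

NO, δ = 24.4 mm

k = Gd⁴/(8D³N_a) = (76.6×10³)(6.7⁴)/(8·79.0³·5) = 7.8268 N/mm
N_t = 7; L_s = 6.7·7 = 46.9 mm; δ_solid = L₀ − L_s = 80.1 − 46.9 = 33.2 mm
δ = F/k = 191/7.8268 = 24.403 mm
δ < δ_solid → spring does not go solid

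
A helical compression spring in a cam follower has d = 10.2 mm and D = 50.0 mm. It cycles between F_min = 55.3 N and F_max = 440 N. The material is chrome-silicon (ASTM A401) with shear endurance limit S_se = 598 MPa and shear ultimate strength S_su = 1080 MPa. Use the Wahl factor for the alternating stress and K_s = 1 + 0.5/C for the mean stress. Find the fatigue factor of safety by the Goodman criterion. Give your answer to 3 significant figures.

C = D/d = 50.0/10.2 = 4.9020; K_W = (4C−1)/(4C−4)+0.615/C = 1.3177; K_s = 1+0.5/C = 1.1020
F_a = (F_max−F_min)/2 = 192.35 N; F_m = (F_max+F_min)/2 = 247.65 N
τ_a = K_W·8F_aD/(πd³) = 1.3177 × 23.078 = 30.409 MPa
τ_m = K_s·8F_mD/(πd³) = 1.1020 × 29.713 = 32.744 MPa
Goodman: 1/n_f = τ_a/S_se + τ_m/S_su = 30.409/598 + 32.744/1080 = 0.05085 + 0.03032 = 0.08117
n_f = 1/0.08117 = 12.32

12.3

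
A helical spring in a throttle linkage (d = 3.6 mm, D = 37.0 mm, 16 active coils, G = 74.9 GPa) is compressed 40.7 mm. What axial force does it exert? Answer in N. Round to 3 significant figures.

79.0 N

k = Gd⁴/(8D³N_a) = (74.9×10³)(3.6⁴)/(8·37.0³·16) = 1.9403 N/mm
F = k·δ = 1.9403 × 40.7 = 78.972 N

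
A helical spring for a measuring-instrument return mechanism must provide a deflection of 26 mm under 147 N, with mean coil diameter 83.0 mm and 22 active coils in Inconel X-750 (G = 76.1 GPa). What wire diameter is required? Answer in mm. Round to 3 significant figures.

Required rate k = F/δ = 147/26 = 5.6538 N/mm
d = (8D³N_a·k / G)^(1/4) = (8·83.0³·22·5.6538 / (76.1×10³))^0.25
  = (7476.6)^0.25 = 9.2988 mm

9.30 mm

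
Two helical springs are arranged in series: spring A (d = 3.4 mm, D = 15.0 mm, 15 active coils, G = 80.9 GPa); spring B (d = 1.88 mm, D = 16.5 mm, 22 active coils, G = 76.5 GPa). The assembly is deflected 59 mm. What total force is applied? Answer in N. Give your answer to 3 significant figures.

k_A = Gd⁴/(8D³N_a) = (80.9×10³)(3.4⁴)/(8·15.0³·15) = 26.694 N/mm
k_B = Gd⁴/(8D³N_a) = (76.5×10³)(1.88⁴)/(8·16.5³·22) = 1.2087 N/mm
Series: 1/k_eq = 1/26.694 + 1/1.2087 = 0.86478; k_eq = 1.1564 N/mm
F = k_eq·δ = 1.1564·59 = 68.226 N

68.2 N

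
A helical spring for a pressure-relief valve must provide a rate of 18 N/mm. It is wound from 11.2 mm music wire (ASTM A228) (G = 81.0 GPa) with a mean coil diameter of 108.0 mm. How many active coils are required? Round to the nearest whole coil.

N_a = Gd⁴/(8D³k) = (81.0×10³ × 11.2⁴)/(8 × 108.0³ × 18)
    = 1.27455e+09 / 1.81399e+08 = 7.026 → 7 coils

7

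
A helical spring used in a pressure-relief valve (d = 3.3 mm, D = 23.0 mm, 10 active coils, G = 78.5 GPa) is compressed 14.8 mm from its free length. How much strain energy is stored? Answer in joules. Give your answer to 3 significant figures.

1.05 J

k = Gd⁴/(8D³N_a) = (78.5×10³)(3.3⁴)/(8·23.0³·10) = 9.5643 N/mm
U = ½kδ² = 0.5 × 9.5643 × 14.8² = 1047.5 N·mm = 1.0475 J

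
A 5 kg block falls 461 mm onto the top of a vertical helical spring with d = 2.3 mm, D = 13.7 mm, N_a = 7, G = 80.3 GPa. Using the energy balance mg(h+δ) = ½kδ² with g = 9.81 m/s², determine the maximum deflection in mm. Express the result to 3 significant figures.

k = Gd⁴/(8D³N_a) = (80.3×10³)(2.3⁴)/(8·13.7³·7) = 15.605 N/mm
W = mg = 5 × 9.81 = 49.05 N
½kδ² − Wδ − Wh = 0 → δ = (W + √(W² + 2kWh))/k
δ = (49.05 + √(2405.9 + 705744))/15.605 = (49.05 + 841.52)/15.605 = 57.068 mm

57.1 mm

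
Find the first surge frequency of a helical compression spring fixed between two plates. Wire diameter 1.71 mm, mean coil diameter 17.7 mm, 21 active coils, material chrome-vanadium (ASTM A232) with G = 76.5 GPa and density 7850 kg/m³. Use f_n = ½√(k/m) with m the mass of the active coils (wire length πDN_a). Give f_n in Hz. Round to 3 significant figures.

k = Gd⁴/(8D³N_a) = (76.5×10³)(1.71⁴)/(8·17.7³·21) = 0.70213 N/mm = 702.13 N/m
Wire length L = πDN_a = π·17.7·21 = 1167.7 mm
m = ρ·(πd²/4)·L = 7850 × 2.2966×10⁻⁶ m² × 1.1677 m = 0.021052 kg
f_n = ½√(k/m) = 0.5·√(702.13/0.021052) = 0.5·√(33352) = 91.313 Hz

91.3 Hz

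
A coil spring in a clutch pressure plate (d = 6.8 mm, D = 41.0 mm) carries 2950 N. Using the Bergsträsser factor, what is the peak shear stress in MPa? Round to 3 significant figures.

Spring index C = D/d = 41.0/6.8 = 6.0294
K_B = (4C+2)/(4C−3) = 26.118/21.118 = 1.2368
τ₀ = 8FD/(πd³) = 8·2950·41.0/(π·6.8³) = 967600/987.82 = 979.53 MPa
τ_max = K·τ₀ = 1.2368 × 979.53 = 1211.5 MPa

1210 MPa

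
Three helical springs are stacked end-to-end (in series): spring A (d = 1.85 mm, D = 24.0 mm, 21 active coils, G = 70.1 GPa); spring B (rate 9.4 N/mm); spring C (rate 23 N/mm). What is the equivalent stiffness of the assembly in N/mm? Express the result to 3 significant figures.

k_A = Gd⁴/(8D³N_a) = (70.1×10³)(1.85⁴)/(8·24.0³·21) = 0.35356 N/mm
Series: 1/k_eq = 1/0.35356 + 1/9.4 + 1/23 = 2.9782; k_eq = 0.33577 N/mm

0.336 N/mm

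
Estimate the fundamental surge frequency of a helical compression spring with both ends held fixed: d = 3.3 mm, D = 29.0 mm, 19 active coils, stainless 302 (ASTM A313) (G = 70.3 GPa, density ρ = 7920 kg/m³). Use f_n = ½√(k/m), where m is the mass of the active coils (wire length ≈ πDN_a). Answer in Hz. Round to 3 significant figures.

69.2 Hz

k = Gd⁴/(8D³N_a) = (70.3×10³)(3.3⁴)/(8·29.0³·19) = 2.2489 N/mm = 2248.9 N/m
Wire length L = πDN_a = π·29.0·19 = 1731 mm
m = ρ·(πd²/4)·L = 7920 × 8.553×10⁻⁶ m² × 1.731 m = 0.11726 kg
f_n = ½√(k/m) = 0.5·√(2248.9/0.11726) = 0.5·√(19179) = 69.244 Hz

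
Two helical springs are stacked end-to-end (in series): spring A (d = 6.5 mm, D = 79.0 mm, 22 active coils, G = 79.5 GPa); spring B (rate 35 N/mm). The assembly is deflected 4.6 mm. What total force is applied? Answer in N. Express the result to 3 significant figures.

k_A = Gd⁴/(8D³N_a) = (79.5×10³)(6.5⁴)/(8·79.0³·22) = 1.6354 N/mm
Series: 1/k_eq = 1/1.6354 + 1/35 = 0.64004; k_eq = 1.5624 N/mm
F = k_eq·δ = 1.5624·4.6 = 7.1871 N

7.19 N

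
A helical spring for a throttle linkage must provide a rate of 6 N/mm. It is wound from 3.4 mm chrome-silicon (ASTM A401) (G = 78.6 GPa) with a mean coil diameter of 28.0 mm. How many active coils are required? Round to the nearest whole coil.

10

N_a = Gd⁴/(8D³k) = (78.6×10³ × 3.4⁴)/(8 × 28.0³ × 6)
    = 1.05036e+07 / 1.0537e+06 = 9.968 → 10 coils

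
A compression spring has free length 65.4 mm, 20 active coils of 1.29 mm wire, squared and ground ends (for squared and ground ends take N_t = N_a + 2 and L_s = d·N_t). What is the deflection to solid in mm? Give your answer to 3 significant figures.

N_t = 22; L_s = 1.29·22 = 28.38 mm
δ_solid = L₀ − L_s = 65.4 − 28.38 = 37.02 mm

37.0 mm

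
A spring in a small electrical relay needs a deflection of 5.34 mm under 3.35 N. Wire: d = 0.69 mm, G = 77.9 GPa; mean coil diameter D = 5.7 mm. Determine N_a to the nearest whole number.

19

Required rate k = F/δ = 3.35/5.34 = 0.62734 N/mm
N_a = Gd⁴/(8D³k) = (77.9×10³ × 0.69⁴)/(8 × 5.7³ × 0.62734)
    = 17657.7 / 929.433 = 19 → 19 coils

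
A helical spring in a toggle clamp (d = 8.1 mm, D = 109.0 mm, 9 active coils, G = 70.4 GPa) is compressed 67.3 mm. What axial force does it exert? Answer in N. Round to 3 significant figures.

219 N

k = Gd⁴/(8D³N_a) = (70.4×10³)(8.1⁴)/(8·109.0³·9) = 3.2501 N/mm
F = k·δ = 3.2501 × 67.3 = 218.73 N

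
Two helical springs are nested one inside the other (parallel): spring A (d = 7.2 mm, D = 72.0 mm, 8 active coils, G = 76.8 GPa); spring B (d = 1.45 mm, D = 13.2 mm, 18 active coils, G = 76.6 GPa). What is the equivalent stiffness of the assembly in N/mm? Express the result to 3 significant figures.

k_A = Gd⁴/(8D³N_a) = (76.8×10³)(7.2⁴)/(8·72.0³·8) = 8.64 N/mm
k_B = Gd⁴/(8D³N_a) = (76.6×10³)(1.45⁴)/(8·13.2³·18) = 1.0224 N/mm
Parallel: k_eq = 8.64 + 1.0224 = 9.6624 N/mm

9.66 N/mm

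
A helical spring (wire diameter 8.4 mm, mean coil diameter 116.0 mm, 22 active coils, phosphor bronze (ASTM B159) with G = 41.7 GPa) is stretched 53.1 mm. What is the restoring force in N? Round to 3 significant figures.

k = Gd⁴/(8D³N_a) = (41.7×10³)(8.4⁴)/(8·116.0³·22) = 0.75573 N/mm
F = k·δ = 0.75573 × 53.1 = 40.129 N

40.1 N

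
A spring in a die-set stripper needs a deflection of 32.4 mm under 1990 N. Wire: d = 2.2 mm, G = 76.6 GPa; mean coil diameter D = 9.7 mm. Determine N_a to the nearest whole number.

4

Required rate k = F/δ = 1990/32.4 = 61.42 N/mm
N_a = Gd⁴/(8D³k) = (76.6×10³ × 2.2⁴)/(8 × 9.7³ × 61.42)
    = 1.7944e+06 / 448449 = 4.001 → 4 coils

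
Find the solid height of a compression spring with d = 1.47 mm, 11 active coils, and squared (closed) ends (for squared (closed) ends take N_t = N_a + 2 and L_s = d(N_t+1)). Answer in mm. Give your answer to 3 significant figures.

squared (closed) ends: N_t = N_a + 2 = 11 + 2 = 13
L_s = d·(N_t+1) = 1.47 × 14 = 20.58 mm

20.6 mm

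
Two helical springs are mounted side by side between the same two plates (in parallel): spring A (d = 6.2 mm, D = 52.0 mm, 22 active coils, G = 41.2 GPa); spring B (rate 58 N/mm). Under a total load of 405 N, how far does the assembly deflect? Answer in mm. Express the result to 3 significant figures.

k_A = Gd⁴/(8D³N_a) = (41.2×10³)(6.2⁴)/(8·52.0³·22) = 2.46 N/mm
Parallel: k_eq = 2.46 + 58 = 60.46 N/mm
δ = F/k_eq = 405/60.46 = 6.6986 mm

6.70 mm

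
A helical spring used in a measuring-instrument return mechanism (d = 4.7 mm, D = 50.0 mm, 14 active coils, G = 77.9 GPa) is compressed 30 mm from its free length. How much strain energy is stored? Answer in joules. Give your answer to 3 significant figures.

1.22 J

k = Gd⁴/(8D³N_a) = (77.9×10³)(4.7⁴)/(8·50.0³·14) = 2.7152 N/mm
U = ½kδ² = 0.5 × 2.7152 × 30² = 1221.8 N·mm = 1.2218 J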